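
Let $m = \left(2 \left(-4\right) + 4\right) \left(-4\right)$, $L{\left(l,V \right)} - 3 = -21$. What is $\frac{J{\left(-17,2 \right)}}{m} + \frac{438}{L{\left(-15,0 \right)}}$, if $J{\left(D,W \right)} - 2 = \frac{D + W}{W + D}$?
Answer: $- \frac{1159}{48} \approx -24.146$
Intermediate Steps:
$L{\left(l,V \right)} = -18$ ($L{\left(l,V \right)} = 3 - 21 = -18$)
$J{\left(D,W \right)} = 3$ ($J{\left(D,W \right)} = 2 + \frac{D + W}{W + D} = 2 + \frac{D + W}{D + W} = 2 + 1 = 3$)
$m = 16$ ($m = \left(-8 + 4\right) \left(-4\right) = \left(-4\right) \left(-4\right) = 16$)
$\frac{J{\left(-17,2 \right)}}{m} + \frac{438}{L{\left(-15,0 \right)}} = \frac{3}{16} + \frac{438}{-18} = 3 \cdot \frac{1}{16} + 438 \left(- \frac{1}{18}\right) = \frac{3}{16} - \frac{73}{3} = - \frac{1159}{48}$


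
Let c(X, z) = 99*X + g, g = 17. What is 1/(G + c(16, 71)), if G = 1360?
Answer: 1/2961 ≈ 0.00033772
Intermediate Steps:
c(X, z) = 17 + 99*X (c(X, z) = 99*X + 17 = 17 + 99*X)
1/(G + c(16, 71)) = 1/(1360 + (17 + 99*16)) = 1/(1360 + (17 + 1584)) = 1/(1360 + 1601) = 1/2961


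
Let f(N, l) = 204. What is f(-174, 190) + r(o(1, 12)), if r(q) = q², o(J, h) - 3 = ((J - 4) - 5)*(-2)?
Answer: 565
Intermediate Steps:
o(J, h) = 21 - 2*J (o(J, h) = 3 + ((J - 4) - 5)*(-2) = 3 + ((-4 + J) - 5)*(-2) = 3 + (-9 + J)*(-2) = 3 + (18 - 2*J) = 21 - 2*J)
f(-174, 190) + r(o(1, 12)) = 204 + (21 - 2*1)² = 204 + (21 - 2)² = 204 + 19² = 204 + 361 = 565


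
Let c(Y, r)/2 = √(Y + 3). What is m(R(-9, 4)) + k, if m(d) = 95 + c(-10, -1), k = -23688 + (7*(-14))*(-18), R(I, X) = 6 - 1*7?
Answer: -21829 + 2*I*√7 ≈ -21829.0 + 5.2915*I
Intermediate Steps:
R(I, X) = -1 (R(I, X) = 6 - 7 = -1)
k = -21924 (k = -23688 - 98*(-18) = -23688 + 1764 = -21924)
c(Y, r) = 2*√(3 + Y) (c(Y, r) = 2*√(Y + 3) = 2*√(3 + Y))
m(d) = 95 + 2*I*√7 (m(d) = 95 + 2*√(3 - 10) = 95 + 2*√(-7) = 95 + 2*(I*√7) = 95 + 2*I*√7)
m(R(-9, 4)) + k = (95 + 2*I*√7) - 21924 = -21829 + 2*I*√7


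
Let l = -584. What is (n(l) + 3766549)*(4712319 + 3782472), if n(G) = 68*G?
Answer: 31658701406067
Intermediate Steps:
(n(l) + 3766549)*(4712319 + 3782472) = (68*(-584) + 3766549)*(4712319 + 3782472) = (-39712 + 3766549)*8494791 = 3726837*8494791 = 31658701406067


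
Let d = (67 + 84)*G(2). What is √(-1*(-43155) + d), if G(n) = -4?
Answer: √42551 ≈ 206.28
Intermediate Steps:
d = -604 (d = (67 + 84)*(-4) = 151*(-4) = -604)
√(-1*(-43155) + d) = √(-1*(-43155) - 604) = √(43155 - 604) = √42551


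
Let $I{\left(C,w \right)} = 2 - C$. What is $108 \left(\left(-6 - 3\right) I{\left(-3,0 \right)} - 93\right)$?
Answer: $-14904$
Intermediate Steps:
$108 \left(\left(-6 - 3\right) I{\left(-3,0 \right)} - 93\right) = 108 \left(\left(-6 - 3\right) \left(2 - -3\right) - 93\right) = 108 \left(- 9 \left(2 + 3\right) - 93\right) = 108 \left(\left(-9\right) 5 - 93\right) = 108 \left(-45 - 93\right) = 108 \left(-138\right) = -14904$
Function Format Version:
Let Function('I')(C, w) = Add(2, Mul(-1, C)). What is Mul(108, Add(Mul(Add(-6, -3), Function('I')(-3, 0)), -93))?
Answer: -14904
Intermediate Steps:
Mul(108, Add(Mul(Add(-6, -3), Function('I')(-3, 0)), -93)) = Mul(108, Add(Mul(Add(-6, -3), Add(2, Mul(-1, -3))), -93)) = Mul(108, Add(Mul(-9, Add(2, 3)), -93)) = Mul(108, Add(Mul(-9, 5), -93)) = Mul(108, Add(-45, -93)) = Mul(108, -138) = -14904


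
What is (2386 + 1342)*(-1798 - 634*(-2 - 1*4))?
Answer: 7478368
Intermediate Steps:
(2386 + 1342)*(-1798 - 634*(-2 - 1*4)) = 3728*(-1798 - 634*(-2 - 4)) = 3728*(-1798 - 634*(-6)) = 3728*(-1798 + 3804) = 3728*2006 = 7478368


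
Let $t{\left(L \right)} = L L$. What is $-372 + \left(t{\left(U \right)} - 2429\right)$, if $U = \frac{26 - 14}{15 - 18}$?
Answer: $-2785$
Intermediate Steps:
$U = -4$ ($U = \frac{12}{-3} = 12 \left(- \frac{1}{3}\right) = -4$)
$t{\left(L \right)} = L^{2}$
$-372 + \left(t{\left(U \right)} - 2429\right) = -372 + \left(\left(-4\right)^{2} - 2429\right) = -372 + \left(16 - 2429\right) = -372 - 2413 = -2785$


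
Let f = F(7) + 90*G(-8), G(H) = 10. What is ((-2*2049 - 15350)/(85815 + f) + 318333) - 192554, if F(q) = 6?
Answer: 10907661211/86721 ≈ 1.2578e+5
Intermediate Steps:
f = 906 (f = 6 + 90*10 = 6 + 900 = 906)
((-2*2049 - 15350)/(85815 + f) + 318333) - 192554 = ((-2*2049 - 15350)/(85815 + 906) + 318333) - 192554 = ((-4098 - 15350)/86721 + 318333) - 192554 = (-19448*1/86721 + 318333) - 192554 = (-19448/86721 + 318333) - 192554 = 27606136645/86721 - 192554 = 10907661211/86721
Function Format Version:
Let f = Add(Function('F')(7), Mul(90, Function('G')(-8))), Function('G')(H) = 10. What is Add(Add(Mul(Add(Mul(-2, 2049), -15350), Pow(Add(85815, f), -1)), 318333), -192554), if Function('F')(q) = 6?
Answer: Rational(10907661211, 86721) ≈ 1.2578e+5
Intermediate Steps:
f = 906 (f = Add(6, Mul(90, 10)) = Add(6, 900) = 906)
Add(Add(Mul(Add(Mul(-2, 2049), -15350), Pow(Add(85815, f), -1)), 318333), -192554) = Add(Add(Mul(Add(Mul(-2, 2049), -15350), Pow(Add(85815, 906), -1)), 318333), -192554) = Add(Add(Mul(Add(-4098, -15350), Pow(86721, -1)), 318333), -192554) = Add(Add(Mul(-19448, Rational(1, 86721)), 318333), -192554) = Add(Add(Rational(-19448, 86721), 318333), -192554) = Add(Rational(27606136645, 86721), -192554) = Rational(10907661211, 86721)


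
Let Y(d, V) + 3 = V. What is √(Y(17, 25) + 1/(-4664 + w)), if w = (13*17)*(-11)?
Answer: √1107451455/7095 ≈ 4.6904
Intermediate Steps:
w = -2431 (w = 221*(-11) = -2431)
Y(d, V) = -3 + V
√(Y(17, 25) + 1/(-4664 + w)) = √((-3 + 25) + 1/(-4664 - 2431)) = √(22 + 1/(-7095)) = √(22 - 1/7095) = √(156089/7095) = √1107451455/7095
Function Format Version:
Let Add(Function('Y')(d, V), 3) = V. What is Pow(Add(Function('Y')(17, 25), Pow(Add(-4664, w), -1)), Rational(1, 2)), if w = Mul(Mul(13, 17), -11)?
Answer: Mul(Rational(1, 7095), Pow(1107451455, Rational(1, 2))) ≈ 4.6904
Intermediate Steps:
w = -2431 (w = Mul(221, -11) = -2431)
Function('Y')(d, V) = Add(-3, V)
Pow(Add(Function('Y')(17, 25), Pow(Add(-4664, w), -1)), Rational(1, 2)) = Pow(Add(Add(-3, 25), Pow(Add(-4664, -2431), -1)), Rational(1, 2)) = Pow(Add(22, Pow(-7095, -1)), Rational(1, 2)) = Pow(Add(22, Rational(-1, 7095)), Rational(1, 2)) = Pow(Rational(156089, 7095), Rational(1, 2)) = Mul(Rational(1, 7095), Pow(1107451455, Rational(1, 2)))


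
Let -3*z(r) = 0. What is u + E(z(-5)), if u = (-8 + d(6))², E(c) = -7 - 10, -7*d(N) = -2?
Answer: 2083/49 ≈ 42.510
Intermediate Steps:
d(N) = 2/7 (d(N) = -⅐*(-2) = 2/7)
z(r) = 0 (z(r) = -⅓*0 = 0)
E(c) = -17
u = 2916/49 (u = (-8 + 2/7)² = (-54/7)² = 2916/49 ≈ 59.510)
u + E(z(-5)) = 2916/49 - 17 = 2083/49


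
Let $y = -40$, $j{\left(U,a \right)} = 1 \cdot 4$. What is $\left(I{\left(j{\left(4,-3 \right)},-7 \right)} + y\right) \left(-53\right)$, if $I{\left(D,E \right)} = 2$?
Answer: $2014$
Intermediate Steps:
$j{\left(U,a \right)} = 4$
$\left(I{\left(j{\left(4,-3 \right)},-7 \right)} + y\right) \left(-53\right) = \left(2 - 40\right) \left(-53\right) = \left(-38\right) \left(-53\right) = 2014$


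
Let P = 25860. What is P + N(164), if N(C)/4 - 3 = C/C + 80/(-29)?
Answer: 750084/29 ≈ 25865.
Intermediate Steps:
N(C) = 144/29 (N(C) = 12 + 4*(C/C + 80/(-29)) = 12 + 4*(1 + 80*(-1/29)) = 12 + 4*(1 - 80/29) = 12 + 4*(-51/29) = 12 - 204/29 = 144/29)
P + N(164) = 25860 + 144/29 = 750084/29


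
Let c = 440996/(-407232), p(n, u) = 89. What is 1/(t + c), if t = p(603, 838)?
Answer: 101808/8950663 ≈ 0.011374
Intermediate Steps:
c = -110249/101808 (c = 440996*(-1/407232) = -110249/101808 ≈ -1.0829)
t = 89
1/(t + c) = 1/(89 - 110249/101808) = 1/(8950663/101808) = 101808/8950663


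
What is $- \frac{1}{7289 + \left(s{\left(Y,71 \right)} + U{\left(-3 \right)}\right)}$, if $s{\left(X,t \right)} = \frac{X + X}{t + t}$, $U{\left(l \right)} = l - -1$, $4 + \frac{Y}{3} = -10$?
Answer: $- \frac{71}{517335} \approx -0.00013724$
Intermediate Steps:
$Y = -42$ ($Y = -12 + 3 \left(-10\right) = -12 - 30 = -42$)
$U{\left(l \right)} = 1 + l$ ($U{\left(l \right)} = l + 1 = 1 + l$)
$s{\left(X,t \right)} = \frac{X}{t}$ ($s{\left(X,t \right)} = \frac{2 X}{2 t} = 2 X \frac{1}{2 t} = \frac{X}{t}$)
$- \frac{1}{7289 + \left(s{\left(Y,71 \right)} + U{\left(-3 \right)}\right)} = - \frac{1}{7289 + \left(- \frac{42}{71} + \left(1 - 3\right)\right)} = - \frac{1}{7289 - \frac{184}{71}} = - \frac{1}{\frac{517335}{71}} = \left(-1\right) \frac{71}{517335} = - \frac{71}{517335}$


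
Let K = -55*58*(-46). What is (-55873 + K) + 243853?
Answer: 334720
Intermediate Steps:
K = 146740 (K = -3190*(-46) = 146740)
(-55873 + K) + 243853 = (-55873 + 146740) + 243853 = 90867 + 243853 = 334720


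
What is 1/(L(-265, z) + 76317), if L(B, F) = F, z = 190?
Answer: 1/76507 ≈ 1.3071e-5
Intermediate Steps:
1/(L(-265, z) + 76317) = 1/(190 + 76317) = 1/76507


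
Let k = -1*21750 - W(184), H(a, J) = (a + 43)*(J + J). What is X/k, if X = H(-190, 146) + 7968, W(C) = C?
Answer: 17478/10967 ≈ 1.5937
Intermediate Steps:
H(a, J) = 2*J*(43 + a) (H(a, J) = (43 + a)*(2*J) = 2*J*(43 + a))
X = -34956 (X = 2*146*(43 - 190) + 7968 = 2*146*(-147) + 7968 = -42924 + 7968 = -34956)
k = -21934 (k = -1*21750 - 1*184 = -21750 - 184 = -21934)
X/k = -34956/(-21934) = -34956*(-1/21934) = 17478/10967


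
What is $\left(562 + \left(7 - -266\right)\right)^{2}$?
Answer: $697225$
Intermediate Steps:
$\left(562 + \left(7 - -266\right)\right)^{2} = \left(562 + \left(7 + 266\right)\right)^{2} = \left(562 + 273\right)^{2} = 835^{2} = 697225$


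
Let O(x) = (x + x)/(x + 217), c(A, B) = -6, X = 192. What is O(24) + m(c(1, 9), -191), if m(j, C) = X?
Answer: 46320/241 ≈ 192.20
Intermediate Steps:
m(j, C) = 192
O(x) = 2*x/(217 + x) (O(x) = (2*x)/(217 + x) = 2*x/(217 + x))
O(24) + m(c(1, 9), -191) = 2*24/(217 + 24) + 192 = 2*24/241 + 192 = 2*24*(1/241) + 192 = 48/241 + 192 = 46320/241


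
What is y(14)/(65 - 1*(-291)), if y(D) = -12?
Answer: -3/89 ≈ -0.033708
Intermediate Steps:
y(14)/(65 - 1*(-291)) = -12/(65 - 1*(-291)) = -12/(65 + 291) = -12/356 = -12*1/356 = -3/89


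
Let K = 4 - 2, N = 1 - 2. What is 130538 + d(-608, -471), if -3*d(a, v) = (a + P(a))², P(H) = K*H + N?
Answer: -2939011/3 ≈ -9.7967e+5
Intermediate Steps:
N = -1
K = 2
P(H) = -1 + 2*H (P(H) = 2*H - 1 = -1 + 2*H)
d(a, v) = -(-1 + 3*a)²/3 (d(a, v) = -(a + (-1 + 2*a))²/3 = -(-1 + 3*a)²/3)
130538 + d(-608, -471) = 130538 - (-1 + 3*(-608))²/3 = 130538 - (-1 - 1824)²/3 = 130538 - ⅓*(-1825)² = 130538 - ⅓*3330625 = 130538 - 3330625/3 = -2939011/3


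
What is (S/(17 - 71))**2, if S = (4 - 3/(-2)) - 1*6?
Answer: 1/11664 ≈ 8.5734e-5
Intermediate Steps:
S = -1/2 (S = (4 - 3*(-1/2)) - 6 = (4 + 3/2) - 6 = 11/2 - 6 = -1/2 ≈ -0.50000)
(S/(17 - 71))**2 = (-1/2/(17 - 71))**2 = (-1/2/(-54))**2 = (-1/54*(-1/2))**2 = (1/108)**2 = 1/11664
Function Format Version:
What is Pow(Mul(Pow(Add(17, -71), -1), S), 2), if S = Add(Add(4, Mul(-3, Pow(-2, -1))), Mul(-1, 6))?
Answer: Rational(1, 11664) ≈ 8.5734e-5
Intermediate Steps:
S = Rational(-1, 2) (S = Add(Add(4, Mul(-3, Rational(-1, 2))), -6) = Add(Add(4, Rational(3, 2)), -6) = Add(Rational(11, 2), -6) = Rational(-1, 2) ≈ -0.50000)
Pow(Mul(Pow(Add(17, -71), -1), S), 2) = Pow(Mul(Pow(Add(17, -71), -1), Rational(-1, 2)), 2) = Pow(Mul(Pow(-54, -1), Rational(-1, 2)), 2) = Pow(Mul(Rational(-1, 54), Rational(-1, 2)), 2) = Pow(Rational(1, 108), 2) = Rational(1, 11664)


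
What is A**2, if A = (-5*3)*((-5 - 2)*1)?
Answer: 11025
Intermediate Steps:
A = 105 (A = -(-105) = -15*(-7) = 105)
A**2 = 105**2 = 11025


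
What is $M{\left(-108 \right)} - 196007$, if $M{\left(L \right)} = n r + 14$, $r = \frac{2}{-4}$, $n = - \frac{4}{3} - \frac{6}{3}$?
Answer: $- \frac{587974}{3} \approx -1.9599 \cdot 10^{5}$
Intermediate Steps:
$n = - \frac{10}{3}$ ($n = \left(-4\right) \frac{1}{3} - 2 = - \frac{4}{3} - 2 = - \frac{10}{3} \approx -3.3333$)
$r = - \frac{1}{2}$ ($r = 2 \left(- \frac{1}{4}\right) = - \frac{1}{2} \approx -0.5$)
$M{\left(L \right)} = \frac{47}{3}$ ($M{\left(L \right)} = \left(- \frac{10}{3}\right) \left(- \frac{1}{2}\right) + 14 = \frac{5}{3} + 14 = \frac{47}{3}$)
$M{\left(-108 \right)} - 196007 = \frac{47}{3} - 196007 = - \frac{587974}{3}$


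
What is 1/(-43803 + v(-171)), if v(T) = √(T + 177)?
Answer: -14601/639567601 - √6/1918702803 ≈ -2.2831e-5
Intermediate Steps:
v(T) = √(177 + T)
1/(-43803 + v(-171)) = 1/(-43803 + √(177 - 171)) = 1/(-43803 + √6)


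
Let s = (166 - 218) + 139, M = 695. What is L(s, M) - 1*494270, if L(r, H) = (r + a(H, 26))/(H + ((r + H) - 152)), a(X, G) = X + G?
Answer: -654906942/1325 ≈ -4.9427e+5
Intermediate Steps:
a(X, G) = G + X
s = 87 (s = -52 + 139 = 87)
L(r, H) = (26 + H + r)/(-152 + r + 2*H) (L(r, H) = (r + (26 + H))/(H + ((r + H) - 152)) = (26 + H + r)/(H + ((H + r) - 152)) = (26 + H + r)/(H + (-152 + H + r)) = (26 + H + r)/(-152 + r + 2*H))
L(s, M) - 1*494270 = (26 + 695 + 87)/(-152 + 87 + 2*695) - 1*494270 = 808/(-152 + 87 + 1390) - 494270 = 808/1325 - 494270 = -654906942/1325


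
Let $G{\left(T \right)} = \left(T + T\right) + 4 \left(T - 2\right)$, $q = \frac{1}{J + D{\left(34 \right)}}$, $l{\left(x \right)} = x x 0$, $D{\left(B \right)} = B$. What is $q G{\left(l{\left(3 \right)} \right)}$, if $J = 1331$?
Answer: $- \frac{8}{1365} \approx -0.0058608$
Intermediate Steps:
$l{\left(x \right)} = 0$ ($l{\left(x \right)} = x^{2} \cdot 0 = 0$)
$q = \frac{1}{1365}$ ($q = \frac{1}{1331 + 34} = \frac{1}{1365} \approx 0.0007326$)
$G{\left(T \right)} = -8 + 6 T$ ($G{\left(T \right)} = 2 T + 4 \left(-2 + T\right) = 2 T + \left(-8 + 4 T\right) = -8 + 6 T$)
$q G{\left(l{\left(3 \right)} \right)} = \frac{-8 + 6 \cdot 0}{1365} = \frac{-8 + 0}{1365} = \frac{1}{1365} \left(-8\right) = - \frac{8}{1365}$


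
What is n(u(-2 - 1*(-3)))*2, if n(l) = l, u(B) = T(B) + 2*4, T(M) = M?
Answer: 18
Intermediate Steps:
u(B) = 8 + B (u(B) = B + 2*4 = B + 8 = 8 + B)
n(u(-2 - 1*(-3)))*2 = (8 + (-2 - 1*(-3)))*2 = (8 + (-2 + 3))*2 = (8 + 1)*2 = 9*2 = 18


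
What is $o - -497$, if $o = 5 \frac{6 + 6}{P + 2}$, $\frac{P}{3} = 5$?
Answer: $\frac{8509}{17} \approx 500.53$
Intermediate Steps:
$P = 15$ ($P = 3 \cdot 5 = 15$)
$o = \frac{60}{17}$ ($o = 5 \frac{6 + 6}{15 + 2} = 5 \cdot \frac{12}{17} = \frac{60}{17} \approx 3.5294$)
$o - -497 = \frac{60}{17} - -497 = \frac{60}{17} + 497 = \frac{8509}{17}$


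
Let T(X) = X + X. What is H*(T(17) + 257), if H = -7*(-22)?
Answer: 44814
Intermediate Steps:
H = 154
T(X) = 2*X
H*(T(17) + 257) = 154*(2*17 + 257) = 154*(34 + 257) = 154*291 = 44814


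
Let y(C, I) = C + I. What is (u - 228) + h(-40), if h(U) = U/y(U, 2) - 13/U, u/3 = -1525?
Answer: -3649233/760 ≈ -4801.6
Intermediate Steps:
u = -4575 (u = 3*(-1525) = -4575)
h(U) = -13/U + U/(2 + U) (h(U) = U/(U + 2) - 13/U = U/(2 + U) - 13/U = -13/U + U/(2 + U))
(u - 228) + h(-40) = (-4575 - 228) + (-13/(-40) - 40/(2 - 40)) = -4803 + (-13*(-1/40) - 40/(-38)) = -4803 + (13/40 - 40*(-1/38)) = -4803 + (13/40 + 20/19) = -4803 + 1047/760 = -3649233/760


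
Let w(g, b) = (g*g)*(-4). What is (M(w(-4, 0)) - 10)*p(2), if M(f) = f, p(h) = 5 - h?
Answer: -222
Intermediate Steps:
w(g, b) = -4*g² (w(g, b) = g²*(-4) = -4*g²)
(M(w(-4, 0)) - 10)*p(2) = (-4*(-4)² - 10)*(5 - 1*2) = (-4*16 - 10)*(5 - 2) = (-64 - 10)*3 = -74*3 = -222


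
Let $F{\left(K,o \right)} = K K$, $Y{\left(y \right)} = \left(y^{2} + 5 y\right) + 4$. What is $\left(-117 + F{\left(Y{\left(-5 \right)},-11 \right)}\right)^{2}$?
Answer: $10201$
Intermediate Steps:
$Y{\left(y \right)} = 4 + y^{2} + 5 y$
$F{\left(K,o \right)} = K^{2}$
$\left(-117 + F{\left(Y{\left(-5 \right)},-11 \right)}\right)^{2} = \left(-117 + \left(4 + \left(-5\right)^{2} + 5 \left(-5\right)\right)^{2}\right)^{2} = \left(-117 + \left(4 + 25 - 25\right)^{2}\right)^{2} = \left(-117 + 4^{2}\right)^{2} = \left(-117 + 16\right)^{2} = \left(-101\right)^{2} = 10201$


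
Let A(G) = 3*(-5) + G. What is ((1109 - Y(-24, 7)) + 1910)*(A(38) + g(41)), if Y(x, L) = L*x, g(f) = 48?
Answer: 226277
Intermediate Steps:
A(G) = -15 + G
((1109 - Y(-24, 7)) + 1910)*(A(38) + g(41)) = ((1109 - 7*(-24)) + 1910)*((-15 + 38) + 48) = ((1109 - 1*(-168)) + 1910)*(23 + 48) = ((1109 + 168) + 1910)*71 = (1277 + 1910)*71 = 3187*71 = 226277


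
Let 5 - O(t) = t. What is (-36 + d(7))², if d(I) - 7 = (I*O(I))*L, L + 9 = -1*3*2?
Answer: 32761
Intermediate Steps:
O(t) = 5 - t
L = -15 (L = -9 - 1*3*2 = -9 - 3*2 = -9 - 6 = -15)
d(I) = 7 - 15*I*(5 - I) (d(I) = 7 + (I*(5 - I))*(-15) = 7 - 15*I*(5 - I))
(-36 + d(7))² = (-36 + (7 + 15*7*(-5 + 7)))² = (-36 + (7 + 15*7*2))² = (-36 + (7 + 210))² = (-36 + 217)² = 181² = 32761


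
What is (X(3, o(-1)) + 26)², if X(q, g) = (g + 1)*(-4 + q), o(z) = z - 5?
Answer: 961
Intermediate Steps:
o(z) = -5 + z
X(q, g) = (1 + g)*(-4 + q)
(X(3, o(-1)) + 26)² = ((-4 + 3 - 4*(-5 - 1) + (-5 - 1)*3) + 26)² = ((-4 + 3 - 4*(-6) - 6*3) + 26)² = ((-4 + 3 + 24 - 18) + 26)² = (5 + 26)² = 31² = 961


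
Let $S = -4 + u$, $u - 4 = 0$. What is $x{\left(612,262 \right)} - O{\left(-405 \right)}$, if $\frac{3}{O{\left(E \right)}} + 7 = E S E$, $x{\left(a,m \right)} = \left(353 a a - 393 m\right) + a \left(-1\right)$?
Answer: $\frac{924773181}{7} \approx 1.3211 \cdot 10^{8}$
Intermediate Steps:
$u = 4$ ($u = 4 + 0 = 4$)
$S = 0$ ($S = -4 + 4 = 0$)
$x{\left(a,m \right)} = - a - 393 m + 353 a^{2}$ ($x{\left(a,m \right)} = \left(353 a^{2} - 393 m\right) - a = \left(- 393 m + 353 a^{2}\right) - a = - a - 393 m + 353 a^{2}$)
$O{\left(E \right)} = - \frac{3}{7}$ ($O{\left(E \right)} = \frac{3}{-7 + E 0 E} = \frac{3}{-7 + 0 E} = \frac{3}{-7 + 0} = \frac{3}{-7} = 3 \left(- \frac{1}{7}\right) = - \frac{3}{7}$)
$x{\left(612,262 \right)} - O{\left(-405 \right)} = \left(\left(-1\right) 612 - 102966 + 353 \cdot 612^{2}\right) - - \frac{3}{7} = \left(-612 - 102966 + 353 \cdot 374544\right) + \frac{3}{7} = \left(-612 - 102966 + 132214032\right) + \frac{3}{7} = 132110454 + \frac{3}{7} = \frac{924773181}{7}$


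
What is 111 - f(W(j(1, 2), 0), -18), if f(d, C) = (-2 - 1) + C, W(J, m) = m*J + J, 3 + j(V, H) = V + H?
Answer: 132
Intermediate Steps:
j(V, H) = -3 + H + V (j(V, H) = -3 + (V + H) = -3 + (H + V) = -3 + H + V)
W(J, m) = J + J*m (W(J, m) = J*m + J = J + J*m)
f(d, C) = -3 + C
111 - f(W(j(1, 2), 0), -18) = 111 - (-3 - 18) = 111 - 1*(-21) = 111 + 21 = 132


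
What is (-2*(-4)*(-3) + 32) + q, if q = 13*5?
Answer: 73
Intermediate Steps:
q = 65
(-2*(-4)*(-3) + 32) + q = (-2*(-4)*(-3) + 32) + 65 = (8*(-3) + 32) + 65 = (-24 + 32) + 65 = 8 + 65 = 73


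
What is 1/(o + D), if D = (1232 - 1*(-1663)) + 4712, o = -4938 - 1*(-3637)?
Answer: 1/6306 ≈ 0.00015858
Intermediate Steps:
o = -1301 (o = -4938 + 3637 = -1301)
D = 7607 (D = (1232 + 1663) + 4712 = 2895 + 4712 = 7607)
1/(o + D) = 1/(-1301 + 7607) = 1/6306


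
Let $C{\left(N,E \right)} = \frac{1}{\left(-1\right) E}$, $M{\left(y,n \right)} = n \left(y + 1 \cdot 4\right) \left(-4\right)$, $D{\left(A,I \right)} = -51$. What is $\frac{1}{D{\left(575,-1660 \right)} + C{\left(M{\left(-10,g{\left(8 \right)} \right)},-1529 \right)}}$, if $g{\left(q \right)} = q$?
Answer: $- \frac{1529}{77978} \approx -0.019608$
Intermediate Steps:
$M{\left(y,n \right)} = - 4 n \left(4 + y\right)$ ($M{\left(y,n \right)} = n \left(y + 4\right) \left(-4\right) = n \left(4 + y\right) \left(-4\right) = - 4 n \left(4 + y\right)$)
$C{\left(N,E \right)} = - \frac{1}{E}$
$\frac{1}{D{\left(575,-1660 \right)} + C{\left(M{\left(-10,g{\left(8 \right)} \right)},-1529 \right)}} = \frac{1}{-51 - \frac{1}{-1529}} = \frac{1}{-51 - - \frac{1}{1529}} = \frac{1}{-51 + \frac{1}{1529}} = \frac{1}{- \frac{77978}{1529}} = - \frac{1529}{77978}$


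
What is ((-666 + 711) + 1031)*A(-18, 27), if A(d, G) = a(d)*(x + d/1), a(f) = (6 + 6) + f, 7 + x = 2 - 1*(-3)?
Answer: 129120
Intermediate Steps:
x = -2 (x = -7 + (2 - 1*(-3)) = -7 + (2 + 3) = -7 + 5 = -2)
a(f) = 12 + f
A(d, G) = (-2 + d)*(12 + d) (A(d, G) = (12 + d)*(-2 + d/1) = (12 + d)*(-2 + d*1) = (12 + d)*(-2 + d) = (-2 + d)*(12 + d))
((-666 + 711) + 1031)*A(-18, 27) = ((-666 + 711) + 1031)*((-2 - 18)*(12 - 18)) = (45 + 1031)*(-20*(-6)) = 1076*120 = 129120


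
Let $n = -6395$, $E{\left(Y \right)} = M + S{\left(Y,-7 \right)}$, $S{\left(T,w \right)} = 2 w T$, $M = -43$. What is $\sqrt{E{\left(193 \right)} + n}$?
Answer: $2 i \sqrt{2285} \approx 95.603 i$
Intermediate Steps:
$S{\left(T,w \right)} = 2 T w$
$E{\left(Y \right)} = -43 - 14 Y$ ($E{\left(Y \right)} = -43 + 2 Y \left(-7\right) = -43 - 14 Y$)
$\sqrt{E{\left(193 \right)} + n} = \sqrt{\left(-43 - 2702\right) - 6395} = \sqrt{-2745 - 6395} = \sqrt{-9140} = 2 i \sqrt{2285}$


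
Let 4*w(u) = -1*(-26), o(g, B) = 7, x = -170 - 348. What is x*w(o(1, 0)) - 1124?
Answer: -4491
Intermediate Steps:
x = -518
w(u) = 13/2 (w(u) = (-1*(-26))/4 = (¼)*26 = 13/2)
x*w(o(1, 0)) - 1124 = -518*13/2 - 1124 = -3367 - 1124 = -4491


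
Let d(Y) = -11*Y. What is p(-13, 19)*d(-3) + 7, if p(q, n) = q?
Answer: -422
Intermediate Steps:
p(-13, 19)*d(-3) + 7 = -(-143)*(-3) + 7 = -13*33 + 7 = -429 + 7 = -422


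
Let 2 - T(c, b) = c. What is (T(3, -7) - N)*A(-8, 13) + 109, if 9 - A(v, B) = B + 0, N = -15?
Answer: 53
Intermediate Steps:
T(c, b) = 2 - c
A(v, B) = 9 - B (A(v, B) = 9 - (B + 0) = 9 - B)
(T(3, -7) - N)*A(-8, 13) + 109 = ((2 - 1*3) - 1*(-15))*(9 - 1*13) + 109 = ((2 - 3) + 15)*(9 - 13) + 109 = (-1 + 15)*(-4) + 109 = 14*(-4) + 109 = -56 + 109 = 53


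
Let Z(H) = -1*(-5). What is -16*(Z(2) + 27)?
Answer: -512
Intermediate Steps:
Z(H) = 5
-16*(Z(2) + 27) = -16*(5 + 27) = -16*32 = -512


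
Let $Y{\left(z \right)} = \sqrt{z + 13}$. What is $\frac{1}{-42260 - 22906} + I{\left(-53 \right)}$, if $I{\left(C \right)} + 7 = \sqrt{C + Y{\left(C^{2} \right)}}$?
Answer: $- \frac{456163}{65166} + \sqrt{-53 + \sqrt{2822}} \approx -6.65$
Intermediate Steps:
$Y{\left(z \right)} = \sqrt{13 + z}$
$I{\left(C \right)} = -7 + \sqrt{C + \sqrt{13 + C^{2}}}$
$\frac{1}{-42260 - 22906} + I{\left(-53 \right)} = \frac{1}{-42260 - 22906} - \left(7 - \sqrt{-53 + \sqrt{13 + \left(-53\right)^{2}}}\right) = \frac{1}{-65166} - \left(7 - \sqrt{-53 + \sqrt{13 + 2809}}\right) = - \frac{1}{65166} - \left(7 - \sqrt{-53 + \sqrt{2822}}\right) = - \frac{456163}{65166} + \sqrt{-53 + \sqrt{2822}}$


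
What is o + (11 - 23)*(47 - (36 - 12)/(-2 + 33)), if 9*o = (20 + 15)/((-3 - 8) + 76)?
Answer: -2011715/3627 ≈ -554.65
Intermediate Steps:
o = 7/117 (o = ((20 + 15)/((-3 - 8) + 76))/9 = (35/(-11 + 76))/9 = (35/65)/9 = (35*(1/65))/9 = (1/9)*(7/13) = 7/117 ≈ 0.059829)
o + (11 - 23)*(47 - (36 - 12)/(-2 + 33)) = 7/117 + (11 - 23)*(47 - (36 - 12)/(-2 + 33)) = 7/117 - 12*(47 - 24/31) = 7/117 - 12*1433/31 = 7/117 - 17196/31 = -2011715/3627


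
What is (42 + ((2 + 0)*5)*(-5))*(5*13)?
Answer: -520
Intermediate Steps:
(42 + ((2 + 0)*5)*(-5))*(5*13) = (42 + (2*5)*(-5))*65 = (42 + 10*(-5))*65 = (42 - 50)*65 = -8*65 = -520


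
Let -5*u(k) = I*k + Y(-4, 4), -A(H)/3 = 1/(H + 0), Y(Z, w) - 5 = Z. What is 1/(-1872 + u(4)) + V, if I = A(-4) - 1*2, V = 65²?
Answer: 39529095/9356 ≈ 4225.0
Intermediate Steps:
Y(Z, w) = 5 + Z
A(H) = -3/H (A(H) = -3/(H + 0) = -3/H)
V = 4225
I = -5/4 (I = -3/(-4) - 1*2 = -3*(-¼) - 2 = ¾ - 2 = -5/4 ≈ -1.2500)
u(k) = -⅕ + k/4 (u(k) = -(-5*k/4 + (5 - 4))/5 = -(-5*k/4 + 1)/5 = -(1 - 5*k/4)/5 = -⅕ + k/4)
1/(-1872 + u(4)) + V = 1/(-1872 + (-⅕ + (¼)*4)) + 4225 = 1/(-1872 + (-⅕ + 1)) + 4225 = 1/(-1872 + ⅘) + 4225 = 1/(-9356/5) + 4225 = -5/9356 + 4225 = 39529095/9356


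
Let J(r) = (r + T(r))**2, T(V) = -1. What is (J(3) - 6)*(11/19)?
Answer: -22/19 ≈ -1.1579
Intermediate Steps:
J(r) = (-1 + r)**2 (J(r) = (r - 1)**2 = (-1 + r)**2)
(J(3) - 6)*(11/19) = ((-1 + 3)**2 - 6)*(11/19) = (2**2 - 6)*(11*(1/19)) = (4 - 6)*(11/19) = -2*11/19 = -22/19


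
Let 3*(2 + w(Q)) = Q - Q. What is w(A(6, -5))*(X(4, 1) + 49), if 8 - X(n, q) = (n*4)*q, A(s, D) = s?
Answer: -82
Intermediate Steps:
w(Q) = -2 (w(Q) = -2 + (Q - Q)/3 = -2 + (⅓)*0 = -2 + 0 = -2)
X(n, q) = 8 - 4*n*q (X(n, q) = 8 - n*4*q = 8 - 4*n*q)
w(A(6, -5))*(X(4, 1) + 49) = -2*((8 - 4*4*1) + 49) = -2*((8 - 16) + 49) = -2*(-8 + 49) = -2*41 = -82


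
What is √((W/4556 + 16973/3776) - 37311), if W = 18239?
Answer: I*√10781257148702041/537608 ≈ 193.14*I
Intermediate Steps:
√((W/4556 + 16973/3776) - 37311) = √((18239/4556 + 16973/3776) - 37311) = √(36549863/4300864 - 37311) = √(-160432986841/4300864) = I*√10781257148702041/537608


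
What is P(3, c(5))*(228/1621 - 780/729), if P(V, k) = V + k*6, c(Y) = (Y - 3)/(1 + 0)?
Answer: -1830280/131301 ≈ -13.940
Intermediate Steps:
c(Y) = -3 + Y (c(Y) = (-3 + Y)/1 = (-3 + Y)*1 = -3 + Y)
P(V, k) = V + 6*k
P(3, c(5))*(228/1621 - 780/729) = (3 + 6*(-3 + 5))*(228/1621 - 780/729) = (3 + 6*2)*(228*(1/1621) - 780*1/729) = (3 + 12)*(228/1621 - 260/243) = 15*(-366056/393903) = -1830280/131301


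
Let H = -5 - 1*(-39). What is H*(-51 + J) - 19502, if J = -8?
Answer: -21508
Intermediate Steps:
H = 34 (H = -5 + 39 = 34)
H*(-51 + J) - 19502 = 34*(-51 - 8) - 19502 = 34*(-59) - 19502 = -2006 - 19502 = -21508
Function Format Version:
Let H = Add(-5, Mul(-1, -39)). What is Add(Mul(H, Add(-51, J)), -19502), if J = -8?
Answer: -21508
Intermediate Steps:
H = 34 (H = Add(-5, 39) = 34)
Add(Mul(H, Add(-51, J)), -19502) = Add(Mul(34, Add(-51, -8)), -19502) = Add(Mul(34, -59), -19502) = Add(-2006, -19502) = -21508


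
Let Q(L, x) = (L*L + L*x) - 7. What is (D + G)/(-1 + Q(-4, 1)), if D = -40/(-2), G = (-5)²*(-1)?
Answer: -5/4 ≈ -1.2500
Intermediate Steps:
G = -25 (G = 25*(-1) = -25)
Q(L, x) = -7 + L² + L*x (Q(L, x) = (L² + L*x) - 7 = -7 + L² + L*x)
D = 20 (D = -40*(-½) = 20)
(D + G)/(-1 + Q(-4, 1)) = (20 - 25)/(-1 + (-7 + (-4)² - 4*1)) = -5/(-1 + (-7 + 16 - 4)) = -5/(-1 + 5) = -5/4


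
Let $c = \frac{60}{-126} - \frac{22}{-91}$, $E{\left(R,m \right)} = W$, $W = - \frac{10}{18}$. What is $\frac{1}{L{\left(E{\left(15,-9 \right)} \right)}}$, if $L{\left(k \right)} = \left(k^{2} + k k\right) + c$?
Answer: $\frac{7371}{2822} \approx 2.612$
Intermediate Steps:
$W = - \frac{5}{9}$ ($W = \left(-10\right) \frac{1}{18} = - \frac{5}{9} \approx -0.55556$)
$E{\left(R,m \right)} = - \frac{5}{9}$
$c = - \frac{64}{273}$ ($c = 60 \left(- \frac{1}{126}\right) - - \frac{22}{91} = - \frac{10}{21} + \frac{22}{91} = - \frac{64}{273} \approx -0.23443$)
$L{\left(k \right)} = - \frac{64}{273} + 2 k^{2}$ ($L{\left(k \right)} = \left(k^{2} + k k\right) - \frac{64}{273} = \left(k^{2} + k^{2}\right) - \frac{64}{273} = 2 k^{2} - \frac{64}{273} = - \frac{64}{273} + 2 k^{2}$)
$\frac{1}{L{\left(E{\left(15,-9 \right)} \right)}} = \frac{1}{- \frac{64}{273} + 2 \left(- \frac{5}{9}\right)^{2}} = \frac{1}{- \frac{64}{273} + 2 \cdot \frac{25}{81}} = \frac{1}{- \frac{64}{273} + \frac{50}{81}} = \frac{1}{\frac{2822}{7371}} = \frac{7371}{2822}$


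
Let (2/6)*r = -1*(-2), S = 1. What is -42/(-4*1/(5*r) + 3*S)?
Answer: -630/43 ≈ -14.651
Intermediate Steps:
r = 6 (r = 3*(-1*(-2)) = 3*2 = 6)
-42/(-4*1/(5*r) + 3*S) = -42/(-4/(5*6) + 3*1) = -42/(-4/30 + 3) = -42/(-4*1/30 + 3) = -42/(-2/15 + 3) = -42/(43/15) = (15/43)*(-42) = -630/43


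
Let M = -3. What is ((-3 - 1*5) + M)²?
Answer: 121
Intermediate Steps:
((-3 - 1*5) + M)² = ((-3 - 1*5) - 3)² = ((-3 - 5) - 3)² = (-8 - 3)² = (-11)² = 121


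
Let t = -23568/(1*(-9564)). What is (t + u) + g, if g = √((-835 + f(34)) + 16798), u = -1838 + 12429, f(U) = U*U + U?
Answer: 8442991/797 + √17153 ≈ 10724.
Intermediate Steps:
f(U) = U + U² (f(U) = U² + U = U + U²)
u = 10591
t = 1964/797 (t = -23568/(-9564) = -23568*(-1/9564) = 1964/797 ≈ 2.4642)
g = √17153 (g = √((-835 + 34*(1 + 34)) + 16798) = √((-835 + 34*35) + 16798) = √((-835 + 1190) + 16798) = √(355 + 16798) = √17153 ≈ 130.97)
(t + u) + g = (1964/797 + 10591) + √17153 = 8442991/797 + √17153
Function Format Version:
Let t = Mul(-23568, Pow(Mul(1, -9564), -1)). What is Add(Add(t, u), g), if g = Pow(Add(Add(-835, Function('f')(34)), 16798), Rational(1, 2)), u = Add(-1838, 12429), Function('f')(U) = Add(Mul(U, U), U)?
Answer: Add(Rational(8442991, 797), Pow(17153, Rational(1, 2))) ≈ 10724.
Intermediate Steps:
Function('f')(U) = Add(U, Pow(U, 2)) (Function('f')(U) = Add(Pow(U, 2), U) = Add(U, Pow(U, 2)))
u = 10591
t = Rational(1964, 797) (t = Mul(-23568, Pow(-9564, -1)) = Mul(-23568, Rational(-1, 9564)) = Rational(1964, 797) ≈ 2.4642)
g = Pow(17153, Rational(1, 2)) (g = Pow(Add(Add(-835, Mul(34, Add(1, 34))), 16798), Rational(1, 2)) = Pow(Add(Add(-835, Mul(34, 35)), 16798), Rational(1, 2)) = Pow(Add(Add(-835, 1190), 16798), Rational(1, 2)) = Pow(Add(355, 16798), Rational(1, 2)) = Pow(17153, Rational(1, 2)) ≈ 130.97)
Add(Add(t, u), g) = Add(Add(Rational(1964, 797), 10591), Pow(17153, Rational(1, 2))) = Add(Rational(8442991, 797), Pow(17153, Rational(1, 2)))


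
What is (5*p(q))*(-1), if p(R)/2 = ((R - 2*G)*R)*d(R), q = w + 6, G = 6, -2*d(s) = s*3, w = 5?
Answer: -1815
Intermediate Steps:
d(s) = -3*s/2 (d(s) = -s*3/2 = -3*s/2)
q = 11 (q = 5 + 6 = 11)
p(R) = -3*R**2*(-12 + R) (p(R) = 2*(((R - 2*6)*R)*(-3*R/2)) = 2*(((R - 12)*R)*(-3*R/2)) = 2*(((-12 + R)*R)*(-3*R/2)) = 2*((R*(-12 + R))*(-3*R/2)) = 2*(-3*R**2*(-12 + R)/2) = -3*R**2*(-12 + R))
(5*p(q))*(-1) = (5*(3*11**2*(12 - 1*11)))*(-1) = (5*(3*121*(12 - 11)))*(-1) = (5*(3*121*1))*(-1) = (5*363)*(-1) = 1815*(-1) = -1815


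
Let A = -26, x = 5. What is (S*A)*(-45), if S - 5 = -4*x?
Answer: -17550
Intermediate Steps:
S = -15 (S = 5 - 4*5 = 5 - 20 = -15)
(S*A)*(-45) = -15*(-26)*(-45) = 390*(-45) = -17550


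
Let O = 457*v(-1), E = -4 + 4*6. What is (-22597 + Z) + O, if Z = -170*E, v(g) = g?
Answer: -26454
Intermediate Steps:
E = 20 (E = -4 + 24 = 20)
O = -457 (O = 457*(-1) = -457)
Z = -3400 (Z = -170*20 = -1*3400 = -3400)
(-22597 + Z) + O = (-22597 - 3400) - 457 = -25997 - 457 = -26454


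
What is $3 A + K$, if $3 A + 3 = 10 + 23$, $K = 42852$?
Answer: $42882$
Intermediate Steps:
$A = 10$ ($A = -1 + \frac{10 + 23}{3} = -1 + \frac{1}{3} \cdot 33 = -1 + 11 = 10$)
$3 A + K = 3 \cdot 10 + 42852 = 30 + 42852 = 42882$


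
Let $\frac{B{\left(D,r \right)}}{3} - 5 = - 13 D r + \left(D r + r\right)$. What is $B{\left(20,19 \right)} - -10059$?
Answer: $-3549$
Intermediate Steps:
$B{\left(D,r \right)} = 15 + 3 r - 36 D r$ ($B{\left(D,r \right)} = 15 + 3 \left(- 13 D r + \left(D r + r\right)\right) = 15 + 3 \left(- 13 D r + \left(r + D r\right)\right) = 15 + 3 \left(r - 12 D r\right) = 15 - \left(- 3 r + 36 D r\right) = 15 + 3 r - 36 D r$)
$B{\left(20,19 \right)} - -10059 = \left(15 + 3 \cdot 19 - 720 \cdot 19\right) - -10059 = \left(15 + 57 - 13680\right) + 10059 = -13608 + 10059 = -3549$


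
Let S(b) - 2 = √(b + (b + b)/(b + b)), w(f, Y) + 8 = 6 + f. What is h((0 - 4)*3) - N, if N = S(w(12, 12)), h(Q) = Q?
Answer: -14 - √11 ≈ -17.317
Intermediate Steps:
w(f, Y) = -2 + f (w(f, Y) = -8 + (6 + f) = -2 + f)
S(b) = 2 + √(1 + b) (S(b) = 2 + √(b + (b + b)/(b + b)) = 2 + √(b + (2*b)/((2*b))) = 2 + √(b + (2*b)*(1/(2*b))) = 2 + √(b + 1) = 2 + √(1 + b))
N = 2 + √11 (N = 2 + √(1 + (-2 + 12)) = 2 + √(1 + 10) = 2 + √11 ≈ 5.3166)
h((0 - 4)*3) - N = (0 - 4)*3 - (2 + √11) = -4*3 + (-2 - √11) = -12 + (-2 - √11) = -14 - √11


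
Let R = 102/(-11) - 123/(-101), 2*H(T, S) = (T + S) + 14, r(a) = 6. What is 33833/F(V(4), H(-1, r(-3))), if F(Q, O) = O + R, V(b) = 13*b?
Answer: 75176926/3211 ≈ 23412.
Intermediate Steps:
H(T, S) = 7 + S/2 + T/2 (H(T, S) = ((T + S) + 14)/2 = ((S + T) + 14)/2 = (14 + S + T)/2 = 7 + S/2 + T/2)
R = -8949/1111 (R = 102*(-1/11) - 123*(-1/101) = -102/11 + 123/101 = -8949/1111 ≈ -8.0549)
F(Q, O) = -8949/1111 + O (F(Q, O) = O - 8949/1111 = -8949/1111 + O)
33833/F(V(4), H(-1, r(-3))) = 33833/(-8949/1111 + (7 + (1/2)*6 + (1/2)*(-1))) = 33833/(-8949/1111 + (7 + 3 - 1/2)) = 33833/(-8949/1111 + 19/2) = 33833/(3211/2222) = 33833*(2222/3211) = 75176926/3211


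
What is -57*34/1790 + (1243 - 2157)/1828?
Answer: -2833/1790 ≈ -1.5827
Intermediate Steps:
-57*34/1790 + (1243 - 2157)/1828 = -1938*1/1790 - 914*1/1828 = -969/895 - ½ = -2833/1790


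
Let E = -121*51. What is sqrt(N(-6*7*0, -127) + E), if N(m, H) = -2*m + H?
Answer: I*sqrt(6298) ≈ 79.36*I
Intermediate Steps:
N(m, H) = H - 2*m
E = -6171 (E = -1*6171 = -6171)
sqrt(N(-6*7*0, -127) + E) = sqrt((-127 - 2*(-6*7)*0) - 6171) = sqrt((-127 - (-84)*0) - 6171) = sqrt((-127 - 2*0) - 6171) = sqrt((-127 + 0) - 6171) = sqrt(-127 - 6171) = sqrt(-6298) = I*sqrt(6298)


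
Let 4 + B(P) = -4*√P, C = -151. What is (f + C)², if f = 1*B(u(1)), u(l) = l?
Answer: 25281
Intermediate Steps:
B(P) = -4 - 4*√P
f = -8 (f = 1*(-4 - 4*√1) = 1*(-4 - 4*1) = 1*(-4 - 4) = 1*(-8) = -8)
(f + C)² = (-8 - 151)² = (-159)² = 25281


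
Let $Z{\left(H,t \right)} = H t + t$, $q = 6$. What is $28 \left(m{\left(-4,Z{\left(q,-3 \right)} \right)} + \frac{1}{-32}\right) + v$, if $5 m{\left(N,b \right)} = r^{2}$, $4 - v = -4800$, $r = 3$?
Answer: $\frac{194141}{40} \approx 4853.5$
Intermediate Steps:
$v = 4804$ ($v = 4 - -4800 = 4 + 4800 = 4804$)
$Z{\left(H,t \right)} = t + H t$
$m{\left(N,b \right)} = \frac{9}{5}$ ($m{\left(N,b \right)} = \frac{3^{2}}{5} = \frac{1}{5} \cdot 9 = \frac{9}{5}$)
$28 \left(m{\left(-4,Z{\left(q,-3 \right)} \right)} + \frac{1}{-32}\right) + v = 28 \left(\frac{9}{5} + \frac{1}{-32}\right) + 4804 = 28 \left(\frac{9}{5} - \frac{1}{32}\right) + 4804 = 28 \cdot \frac{283}{160} + 4804 = \frac{1981}{40} + 4804 = \frac{194141}{40}$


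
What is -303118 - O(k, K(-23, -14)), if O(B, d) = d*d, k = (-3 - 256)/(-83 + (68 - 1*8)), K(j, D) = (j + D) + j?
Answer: -306718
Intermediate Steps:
K(j, D) = D + 2*j (K(j, D) = (D + j) + j = D + 2*j)
k = 259/23 (k = -259/(-83 + (68 - 8)) = -259/(-83 + 60) = -259/(-23) = -259*(-1/23) = 259/23 ≈ 11.261)
O(B, d) = d²
-303118 - O(k, K(-23, -14)) = -303118 - (-14 + 2*(-23))² = -303118 - (-14 - 46)² = -303118 - 1*(-60)² = -303118 - 1*3600 = -303118 - 3600 = -306718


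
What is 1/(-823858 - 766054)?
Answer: -1/1589912 ≈ -6.2897e-7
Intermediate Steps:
1/(-823858 - 766054) = 1/(-1589912) = -1/1589912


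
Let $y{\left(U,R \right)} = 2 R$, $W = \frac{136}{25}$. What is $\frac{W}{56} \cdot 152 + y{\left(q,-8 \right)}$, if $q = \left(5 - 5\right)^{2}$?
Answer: $- \frac{216}{175} \approx -1.2343$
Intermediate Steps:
$W = \frac{136}{25}$ ($W = 136 \cdot \frac{1}{25} = \frac{136}{25} \approx 5.44$)
$q = 0$ ($q = 0^{2} = 0$)
$\frac{W}{56} \cdot 152 + y{\left(q,-8 \right)} = \frac{136}{25 \cdot 56} \cdot 152 + 2 \left(-8\right) = \frac{136}{25} \cdot \frac{1}{56} \cdot 152 - 16 = \frac{17}{175} \cdot 152 - 16 = \frac{2584}{175} - 16 = - \frac{216}{175}$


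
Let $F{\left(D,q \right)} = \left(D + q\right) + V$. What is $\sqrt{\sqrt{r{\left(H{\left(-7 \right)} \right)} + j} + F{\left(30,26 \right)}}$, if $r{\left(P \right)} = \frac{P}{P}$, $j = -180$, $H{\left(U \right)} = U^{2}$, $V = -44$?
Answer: $\sqrt{12 + i \sqrt{179}} \approx 3.8712 + 1.728 i$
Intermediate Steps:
$F{\left(D,q \right)} = -44 + D + q$ ($F{\left(D,q \right)} = \left(D + q\right) - 44 = -44 + D + q$)
$r{\left(P \right)} = 1$
$\sqrt{\sqrt{r{\left(H{\left(-7 \right)} \right)} + j} + F{\left(30,26 \right)}} = \sqrt{\sqrt{1 - 180} + \left(-44 + 30 + 26\right)} = \sqrt{\sqrt{-179} + 12} = \sqrt{i \sqrt{179} + 12} = \sqrt{12 + i \sqrt{179}}$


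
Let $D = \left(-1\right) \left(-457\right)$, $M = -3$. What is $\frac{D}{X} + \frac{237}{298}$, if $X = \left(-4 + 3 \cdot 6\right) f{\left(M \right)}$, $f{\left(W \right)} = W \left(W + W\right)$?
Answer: $\frac{97955}{37548} \approx 2.6088$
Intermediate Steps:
$D = 457$
$f{\left(W \right)} = 2 W^{2}$ ($f{\left(W \right)} = W 2 W = 2 W^{2}$)
$X = 252$ ($X = \left(-4 + 3 \cdot 6\right) 2 \left(-3\right)^{2} = \left(-4 + 18\right) 2 \cdot 9 = 14 \cdot 18 = 252$)
$\frac{D}{X} + \frac{237}{298} = \frac{457}{252} + \frac{237}{298} = \frac{97955}{37548}$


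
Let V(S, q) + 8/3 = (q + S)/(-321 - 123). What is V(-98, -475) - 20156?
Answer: -8949875/444 ≈ -20157.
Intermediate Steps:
V(S, q) = -8/3 - S/444 - q/444 (V(S, q) = -8/3 + (q + S)/(-321 - 123) = -8/3 + (S + q)/(-444) = -8/3 + (S + q)*(-1/444) = -8/3 + (-S/444 - q/444) = -8/3 - S/444 - q/444)
V(-98, -475) - 20156 = (-8/3 - 1/444*(-98) - 1/444*(-475)) - 20156 = (-8/3 + 49/222 + 475/444) - 20156 = -611/444 - 20156 = -8949875/444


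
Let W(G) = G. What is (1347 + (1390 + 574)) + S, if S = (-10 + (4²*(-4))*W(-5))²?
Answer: 99411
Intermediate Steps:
S = 96100 (S = (-10 + (4²*(-4))*(-5))² = (-10 + (16*(-4))*(-5))² = (-10 - 64*(-5))² = (-10 + 320)² = 310² = 96100)
(1347 + (1390 + 574)) + S = (1347 + (1390 + 574)) + 96100 = (1347 + 1964) + 96100 = 3311 + 96100 = 99411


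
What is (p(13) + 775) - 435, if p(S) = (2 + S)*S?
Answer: 535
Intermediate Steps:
p(S) = S*(2 + S)
(p(13) + 775) - 435 = (13*(2 + 13) + 775) - 435 = (13*15 + 775) - 435 = (195 + 775) - 435 = 970 - 435 = 535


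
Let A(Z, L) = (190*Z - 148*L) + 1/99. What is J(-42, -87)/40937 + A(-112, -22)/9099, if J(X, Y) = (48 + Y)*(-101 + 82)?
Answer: -5567651218/2836622349 ≈ -1.9628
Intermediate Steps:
J(X, Y) = -912 - 19*Y (J(X, Y) = (48 + Y)*(-19) = -912 - 19*Y)
A(Z, L) = 1/99 - 148*L + 190*Z (A(Z, L) = (-148*L + 190*Z) + 1/99 = 1/99 - 148*L + 190*Z)
J(-42, -87)/40937 + A(-112, -22)/9099 = (-912 - 19*(-87))/40937 + (1/99 - 148*(-22) + 190*(-112))/9099 = (-912 + 1653)*(1/40937) + (1/99 + 3256 - 21280)*(1/9099) = 741*(1/40937) - 1784375/99*1/9099 = 57/3149 - 1784375/900801 = -5567651218/2836622349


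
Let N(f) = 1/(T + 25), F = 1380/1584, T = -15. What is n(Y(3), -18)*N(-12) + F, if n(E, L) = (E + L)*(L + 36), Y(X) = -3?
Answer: -24373/660 ≈ -36.929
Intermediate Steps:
F = 115/132 (F = 1380*(1/1584) = 115/132 ≈ 0.87121)
N(f) = 1/10 (N(f) = 1/(-15 + 25) = 1/10)
n(E, L) = (36 + L)*(E + L) (n(E, L) = (E + L)*(36 + L) = (36 + L)*(E + L))
n(Y(3), -18)*N(-12) + F = ((-18)**2 + 36*(-3) + 36*(-18) - 3*(-18))*(1/10) + 115/132 = (324 - 108 - 648 + 54)*(1/10) + 115/132 = -378*1/10 + 115/132 = -189/5 + 115/132 = -24373/660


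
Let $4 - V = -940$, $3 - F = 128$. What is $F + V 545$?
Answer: $514355$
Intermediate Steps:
$F = -125$ ($F = 3 - 128 = -125$)
$V = 944$ ($V = 4 - -940 = 4 + 940 = 944$)
$F + V 545 = -125 + 944 \cdot 545 = -125 + 514480 = 514355$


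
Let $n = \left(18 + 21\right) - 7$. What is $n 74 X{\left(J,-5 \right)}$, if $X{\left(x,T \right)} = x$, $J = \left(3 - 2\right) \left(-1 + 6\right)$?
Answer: $11840$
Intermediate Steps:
$J = 5$ ($J = 1 \cdot 5 = 5$)
$n = 32$ ($n = 39 - 7 = 32$)
$n 74 X{\left(J,-5 \right)} = 32 \cdot 74 \cdot 5 = 2368 \cdot 5 = 11840$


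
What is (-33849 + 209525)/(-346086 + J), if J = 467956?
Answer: 87838/60935 ≈ 1.4415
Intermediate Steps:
(-33849 + 209525)/(-346086 + J) = (-33849 + 209525)/(-346086 + 467956) = 175676/121870 = 175676*(1/121870) = 87838/60935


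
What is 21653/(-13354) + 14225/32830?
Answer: -26045367/21920591 ≈ -1.1882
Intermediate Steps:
21653/(-13354) + 14225/32830 = 21653*(-1/13354) + 14225*(1/32830) = -21653/13354 + 2845/6566 = -26045367/21920591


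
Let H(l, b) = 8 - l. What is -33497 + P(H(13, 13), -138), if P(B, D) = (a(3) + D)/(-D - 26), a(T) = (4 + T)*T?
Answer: -3751781/112 ≈ -33498.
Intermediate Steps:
a(T) = T*(4 + T)
P(B, D) = (21 + D)/(-26 - D) (P(B, D) = (3*(4 + 3) + D)/(-D - 26) = (3*7 + D)/(-26 - D) = (21 + D)/(-26 - D))
-33497 + P(H(13, 13), -138) = -33497 + (-21 - 1*(-138))/(26 - 138) = -33497 + (-21 + 138)/(-112) = -33497 - 1/112*117 = -33497 - 117/112 = -3751781/112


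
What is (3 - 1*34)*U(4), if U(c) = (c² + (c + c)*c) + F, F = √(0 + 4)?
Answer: -1550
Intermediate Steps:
F = 2 (F = √4 = 2)
U(c) = 2 + 3*c² (U(c) = (c² + (c + c)*c) + 2 = (c² + (2*c)*c) + 2 = (c² + 2*c²) + 2 = 3*c² + 2 = 2 + 3*c²)
(3 - 1*34)*U(4) = (3 - 1*34)*(2 + 3*4²) = (3 - 34)*(2 + 3*16) = -31*(2 + 48) = -31*50 = -1550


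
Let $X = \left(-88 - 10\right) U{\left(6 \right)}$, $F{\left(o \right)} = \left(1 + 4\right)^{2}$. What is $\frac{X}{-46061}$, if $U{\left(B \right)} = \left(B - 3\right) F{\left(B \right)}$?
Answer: $\frac{7350}{46061} \approx 0.15957$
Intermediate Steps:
$F{\left(o \right)} = 25$ ($F{\left(o \right)} = 5^{2} = 25$)
$U{\left(B \right)} = -75 + 25 B$ ($U{\left(B \right)} = \left(B - 3\right) 25 = \left(-3 + B\right) 25 = -75 + 25 B$)
$X = -7350$ ($X = \left(-88 - 10\right) \left(-75 + 25 \cdot 6\right) = - 98 \left(-75 + 150\right) = \left(-98\right) 75 = -7350$)
$\frac{X}{-46061} = - \frac{7350}{-46061} = \left(-7350\right) \left(- \frac{1}{46061}\right) = \frac{7350}{46061}$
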